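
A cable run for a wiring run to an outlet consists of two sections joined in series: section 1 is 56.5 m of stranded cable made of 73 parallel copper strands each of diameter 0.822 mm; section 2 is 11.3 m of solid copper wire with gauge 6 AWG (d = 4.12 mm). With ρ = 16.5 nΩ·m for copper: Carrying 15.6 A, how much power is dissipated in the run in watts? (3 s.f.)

ρ = 16.5 nΩ·m = 1.65×10^-8 Ω·m
Section 1: A_strand = π(4.1100e-04)² = 5.307e-07 m²; R₁ = ρL/(N·A_s) = (1.65×10^-8)(56.5)/(73×5.307e-07) = 0.02406 Ω
Section 2: A = π(4.12/2 mm)² = π(2.0600e-03 m)² = 1.333e-05 m²
R₂ = (1.65×10^-8)(11.3)/(1.333e-05) = 0.01399 Ω
R = R₁ + R₂ = 0.03805 Ω
P = I²R = (15.6)² × 0.03805 = 9.26 W

9.26 W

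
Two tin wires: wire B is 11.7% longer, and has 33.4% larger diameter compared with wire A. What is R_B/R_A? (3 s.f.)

0.628

R ∝ L/d², so R_B/R_A = (1 + 11.7/100) × (1 + 33.4/100)⁻²
= 1.117 × 0.5619 = 0.628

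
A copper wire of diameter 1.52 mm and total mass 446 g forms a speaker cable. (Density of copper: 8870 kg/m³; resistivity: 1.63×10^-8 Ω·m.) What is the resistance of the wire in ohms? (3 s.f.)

A = π(d/2)² = π(7.6000e-04 m)² = 1.8146e-06 m²
L = m/(density·A) = 0.446/(8870×1.8146e-06) = 27.71 m
R = ρL/A = (1.63×10^-8)(27.71)/(1.8146e-06) = 0.249 Ω

0.249 Ω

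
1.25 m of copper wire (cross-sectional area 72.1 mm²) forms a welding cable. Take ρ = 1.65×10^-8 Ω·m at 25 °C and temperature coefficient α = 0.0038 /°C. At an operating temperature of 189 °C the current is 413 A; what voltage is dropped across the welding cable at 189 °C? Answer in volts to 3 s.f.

A = 72.1 mm² = 7.210e-05 m²
R₍25₎ = ρL/A = (1.65×10^-8)(1.25)/(7.210e-05) = 2.861×10^-4 Ω
R₍189₎ = R₍25₎(1 + αΔT) = 2.861×10^-4 × (1 + 0.0038×164) = 4.643×10^-4 Ω
V = IR = 413 × 4.643×10^-4 = 0.192 V

0.192 V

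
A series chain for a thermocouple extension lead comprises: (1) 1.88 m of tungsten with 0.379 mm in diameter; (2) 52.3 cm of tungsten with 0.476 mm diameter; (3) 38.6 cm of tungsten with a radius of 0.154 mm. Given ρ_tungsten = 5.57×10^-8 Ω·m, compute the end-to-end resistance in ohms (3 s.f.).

1.38 Ω

Seg 1: A = π(d/2)² = π(1.8950e-04 m)² = 1.128e-07 m²
R_1 = (5.57×10^-8)(1.88)/(1.128e-07) = 0.9282 Ω
Seg 2: A = π(d/2)² = π(2.3800e-04 m)² = 1.780e-07 m²
R_2 = (5.57×10^-8)(0.523)/(1.780e-07) = 0.1637 Ω
Seg 3: A = πr² = π(1.5400e-04 m)² = 7.451e-08 m²
R_3 = (5.57×10^-8)(0.386)/(7.451e-08) = 0.2886 Ω
R_total = R_1 + R_2 + R_3 = 1.38 Ω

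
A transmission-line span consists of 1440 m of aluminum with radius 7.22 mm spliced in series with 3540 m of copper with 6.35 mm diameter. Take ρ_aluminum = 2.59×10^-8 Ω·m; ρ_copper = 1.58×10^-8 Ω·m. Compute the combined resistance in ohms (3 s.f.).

1.99 Ω

Segment 1: A = πr² = π(7.2200e-03 m)² = 1.638e-04 m²
R₁ = ρL/A = (2.59×10^-8)(1440)/(1.638e-04) = 0.2277 Ω
Segment 2: A = π(d/2)² = π(3.1750e-03 m)² = 3.167e-05 m²
R₂ = (1.58×10^-8)(3540)/(3.167e-05) = 1.766 Ω
R = R₁ + R₂ = 1.99 Ω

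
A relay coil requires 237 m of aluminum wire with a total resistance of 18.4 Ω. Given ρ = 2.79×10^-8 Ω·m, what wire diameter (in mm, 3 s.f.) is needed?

0.676 mm

A = ρL/R = (2.79×10^-8)(237)/(18.4) = 3.594e-07 m²
d = 2√(A/π) = 6.764e-04 m = 0.676 mm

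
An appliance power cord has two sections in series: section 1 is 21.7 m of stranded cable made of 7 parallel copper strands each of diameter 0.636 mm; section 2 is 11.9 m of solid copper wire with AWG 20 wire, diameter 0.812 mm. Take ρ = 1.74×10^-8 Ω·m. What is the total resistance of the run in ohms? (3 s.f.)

0.570 Ω

Section 1: A_strand = π(3.1800e-04)² = 3.177e-07 m²; R₁ = ρL/(N·A_s) = (1.74×10^-8)(21.7)/(7×3.177e-07) = 0.1698 Ω
Section 2: A = π(0.812/2 mm)² = π(4.0600e-04 m)² = 5.178e-07 m²
R₂ = (1.74×10^-8)(11.9)/(5.178e-07) = 0.3998 Ω
R = R₁ + R₂ = 0.570 Ω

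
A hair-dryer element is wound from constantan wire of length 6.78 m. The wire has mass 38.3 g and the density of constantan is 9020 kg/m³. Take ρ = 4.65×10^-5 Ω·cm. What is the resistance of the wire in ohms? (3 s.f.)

ρ = 4.65×10^-5 Ω·cm = 4.65×10^-7 Ω·m
A = m/(density·L) = 0.0383/(9020×6.78) = 6.2627e-07 m²
R = ρL/A = (4.65×10^-7)(6.78)/(6.2627e-07) = 5.03 Ω

5.03 Ω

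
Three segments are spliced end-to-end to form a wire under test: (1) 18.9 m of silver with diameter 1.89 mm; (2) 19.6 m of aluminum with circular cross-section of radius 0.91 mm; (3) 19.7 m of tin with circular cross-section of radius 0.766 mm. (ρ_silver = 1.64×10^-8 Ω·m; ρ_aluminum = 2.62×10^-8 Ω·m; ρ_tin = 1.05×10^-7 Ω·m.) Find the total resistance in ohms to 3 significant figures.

1.43 Ω

Seg 1: A = π(d/2)² = π(9.4500e-04 m)² = 2.806e-06 m²
R_1 = (1.64×10^-8)(18.9)/(2.806e-06) = 0.1105 Ω
Seg 2: A = πr² = π(9.1000e-04 m)² = 2.602e-06 m²
R_2 = (2.62×10^-8)(19.6)/(2.602e-06) = 0.1974 Ω
Seg 3: A = πr² = π(7.6600e-04 m)² = 1.843e-06 m²
R_3 = (1.05×10^-7)(19.7)/(1.843e-06) = 1.122 Ω
R_total = R_1 + R_2 + R_3 = 1.43 Ω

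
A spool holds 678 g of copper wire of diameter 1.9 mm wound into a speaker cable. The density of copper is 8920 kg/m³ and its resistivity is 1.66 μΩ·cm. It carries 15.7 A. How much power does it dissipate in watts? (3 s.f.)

ρ = 1.66 μΩ·cm = 1.66×10^-8 Ω·m
A = π(d/2)² = π(9.5000e-04 m)² = 2.8353e-06 m²
L = m/(density·A) = 0.678/(8920×2.8353e-06) = 26.81 m
R = ρL/A = (1.66×10^-8)(26.81)/(2.8353e-06) = 0.157 Ω
P = I²R = (15.7)² × 0.157 = 38.7 W

38.7 W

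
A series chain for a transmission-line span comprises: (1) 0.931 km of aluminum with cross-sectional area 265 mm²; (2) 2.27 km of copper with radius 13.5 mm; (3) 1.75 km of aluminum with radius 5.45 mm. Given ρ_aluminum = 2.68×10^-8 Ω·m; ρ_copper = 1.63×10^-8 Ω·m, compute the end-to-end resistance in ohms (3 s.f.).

Seg 1: A = 265 mm² = 2.650e-04 m²
R_1 = (2.68×10^-8)(931)/(2.650e-04) = 0.09415 Ω
Seg 2: A = πr² = π(1.3500e-02 m)² = 5.726e-04 m²
R_2 = (1.63×10^-8)(2270)/(5.726e-04) = 0.06462 Ω
Seg 3: A = πr² = π(5.4500e-03 m)² = 9.331e-05 m²
R_3 = (2.68×10^-8)(1750)/(9.331e-05) = 0.5026 Ω
R_total = R_1 + R_2 + R_3 = 0.661 Ω

0.661 Ω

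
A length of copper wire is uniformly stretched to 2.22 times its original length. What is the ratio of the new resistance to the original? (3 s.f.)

4.93

Volume constant ⇒ A' = A/k with k = 2.22. R' = ρ(kL)/(A/k) = k²R.
Factor = 4.93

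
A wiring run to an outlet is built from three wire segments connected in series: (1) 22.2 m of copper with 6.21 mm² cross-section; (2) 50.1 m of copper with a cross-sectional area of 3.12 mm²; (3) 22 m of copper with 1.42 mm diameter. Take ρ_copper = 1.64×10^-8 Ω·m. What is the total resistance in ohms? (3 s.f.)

Seg 1: A = 6.21 mm² = 6.210e-06 m²
R_1 = (1.64×10^-8)(22.2)/(6.210e-06) = 0.05863 Ω
Seg 2: A = 3.12 mm² = 3.120e-06 m²
R_2 = (1.64×10^-8)(50.1)/(3.120e-06) = 0.2633 Ω
Seg 3: A = π(d/2)² = π(7.1000e-04 m)² = 1.584e-06 m²
R_3 = (1.64×10^-8)(22)/(1.584e-06) = 0.2278 Ω
R_total = R_1 + R_2 + R_3 = 0.550 Ω

0.550 Ω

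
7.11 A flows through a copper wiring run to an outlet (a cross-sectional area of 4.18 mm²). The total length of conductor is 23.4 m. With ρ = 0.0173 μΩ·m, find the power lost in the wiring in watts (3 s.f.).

ρ = 0.0173 μΩ·m = 1.73×10^-8 Ω·m
A = 4.18 mm² = 4.180e-06 m²
R = ρL/A = (1.73×10^-8)(23.4)/(4.180e-06) = 0.09685 Ω
P = I²R = (7.11)² × 0.09685 = 4.90 W

4.90 W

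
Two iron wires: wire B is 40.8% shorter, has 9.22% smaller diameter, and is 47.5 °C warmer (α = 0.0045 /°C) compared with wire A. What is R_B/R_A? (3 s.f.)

0.872

R ∝ ρL/d² with ρ ∝ (1+αΔT), so R_B/R_A = (1 − 40.8/100) × (1 − 9.22/100)⁻² × (1 + 0.0045×47.5)
= 0.592 × 1.213 × 1.214 = 0.872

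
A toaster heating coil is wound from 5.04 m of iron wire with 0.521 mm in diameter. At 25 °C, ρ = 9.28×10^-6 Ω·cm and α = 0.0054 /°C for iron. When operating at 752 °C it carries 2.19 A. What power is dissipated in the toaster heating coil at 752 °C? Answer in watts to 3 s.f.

51.8 W

ρ = 9.28×10^-6 Ω·cm = 9.28×10^-8 Ω·m
A = π(d/2)² = π(2.6050e-04 m)² = 2.132e-07 m²
R₍25₎ = ρL/A = (9.28×10^-8)(5.04)/(2.132e-07) = 2.194 Ω
R₍752₎ = R₍25₎(1 + αΔT) = 2.194 × (1 + 0.0054×727) = 10.81 Ω
P = I²R = (2.19)² × 10.81 = 51.8 W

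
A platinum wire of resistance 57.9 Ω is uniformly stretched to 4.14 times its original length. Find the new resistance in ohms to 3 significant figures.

Volume constant ⇒ A' = A/k with k = 4.14. R' = ρ(kL)/(A/k) = k²R.
R' = 17.14 × 57.9 = 992 Ω

992 Ω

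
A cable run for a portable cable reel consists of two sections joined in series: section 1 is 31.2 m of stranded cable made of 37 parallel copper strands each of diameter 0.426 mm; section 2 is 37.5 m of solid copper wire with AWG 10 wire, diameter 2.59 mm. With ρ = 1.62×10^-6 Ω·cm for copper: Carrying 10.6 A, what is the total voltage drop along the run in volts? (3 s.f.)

ρ = 1.62×10^-6 Ω·cm = 1.62×10^-8 Ω·m
Section 1: A_strand = π(2.1300e-04)² = 1.425e-07 m²; R₁ = ρL/(N·A_s) = (1.62×10^-8)(31.2)/(37×1.425e-07) = 0.09584 Ω
Section 2: A = π(2.59/2 mm)² = π(1.2950e-03 m)² = 5.269e-06 m²
R₂ = (1.62×10^-8)(37.5)/(5.269e-06) = 0.1153 Ω
R = R₁ + R₂ = 0.2111 Ω
V = IR = 10.6 × 0.2111 = 2.24 V

2.24 V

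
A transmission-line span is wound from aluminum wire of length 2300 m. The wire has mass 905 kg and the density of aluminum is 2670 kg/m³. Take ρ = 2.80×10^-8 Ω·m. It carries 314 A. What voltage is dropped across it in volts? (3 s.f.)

A = m/(density·L) = 905/(2670×2300) = 1.4737e-04 m²
R = ρL/A = (2.80×10^-8)(2300)/(1.4737e-04) = 0.437 Ω
V = IR = 314 × 0.437 = 137 V

137 V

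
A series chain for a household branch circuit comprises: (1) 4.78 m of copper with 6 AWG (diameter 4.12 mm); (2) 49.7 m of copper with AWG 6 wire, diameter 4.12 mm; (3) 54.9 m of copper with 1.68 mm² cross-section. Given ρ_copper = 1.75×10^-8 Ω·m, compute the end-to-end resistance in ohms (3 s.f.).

0.643 Ω

Seg 1: A = π(4.12/2 mm)² = π(2.0600e-03 m)² = 1.333e-05 m²
R_1 = (1.75×10^-8)(4.78)/(1.333e-05) = 0.006275 Ω
Seg 2: A = π(4.12/2 mm)² = π(2.0600e-03 m)² = 1.333e-05 m²
R_2 = (1.75×10^-8)(49.7)/(1.333e-05) = 0.06524 Ω
Seg 3: A = 1.68 mm² = 1.680e-06 m²
R_3 = (1.75×10^-8)(54.9)/(1.680e-06) = 0.5719 Ω
R_total = R_1 + R_2 + R_3 = 0.643 Ω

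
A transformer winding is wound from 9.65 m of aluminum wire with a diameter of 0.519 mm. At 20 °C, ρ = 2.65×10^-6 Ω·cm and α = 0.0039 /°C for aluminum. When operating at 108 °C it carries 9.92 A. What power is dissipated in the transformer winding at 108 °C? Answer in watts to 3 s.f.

160 W

ρ = 2.65×10^-6 Ω·cm = 2.65×10^-8 Ω·m
A = π(d/2)² = π(2.5950e-04 m)² = 2.116e-07 m²
R₍20₎ = ρL/A = (2.65×10^-8)(9.65)/(2.116e-07) = 1.209 Ω
R₍108₎ = R₍20₎(1 + αΔT) = 1.209 × (1 + 0.0039×88) = 1.624 Ω
P = I²R = (9.92)² × 1.624 = 160 W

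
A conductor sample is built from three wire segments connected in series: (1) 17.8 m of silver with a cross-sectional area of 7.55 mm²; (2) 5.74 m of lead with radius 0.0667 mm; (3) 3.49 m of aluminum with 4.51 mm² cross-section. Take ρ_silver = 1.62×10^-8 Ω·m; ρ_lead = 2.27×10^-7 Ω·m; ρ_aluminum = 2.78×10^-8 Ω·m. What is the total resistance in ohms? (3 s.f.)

Seg 1: A = 7.55 mm² = 7.550e-06 m²
R_1 = (1.62×10^-8)(17.8)/(7.550e-06) = 0.03819 Ω
Seg 2: A = πr² = π(6.6700e-05 m)² = 1.398e-08 m²
R_2 = (2.27×10^-7)(5.74)/(1.398e-08) = 93.23 Ω
Seg 3: A = 4.51 mm² = 4.510e-06 m²
R_3 = (2.78×10^-8)(3.49)/(4.510e-06) = 0.02151 Ω
R_total = R_1 + R_2 + R_3 = 93.3 Ω

93.3 Ω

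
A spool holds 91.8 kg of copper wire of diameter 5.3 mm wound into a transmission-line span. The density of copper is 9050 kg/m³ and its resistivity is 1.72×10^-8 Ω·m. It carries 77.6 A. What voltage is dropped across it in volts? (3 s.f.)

A = π(d/2)² = π(2.6500e-03 m)² = 2.2062e-05 m²
L = m/(density·A) = 91.8/(9050×2.2062e-05) = 459.8 m
R = ρL/A = (1.72×10^-8)(459.8)/(2.2062e-05) = 0.3585 Ω
V = IR = 77.6 × 0.3585 = 27.8 V

27.8 V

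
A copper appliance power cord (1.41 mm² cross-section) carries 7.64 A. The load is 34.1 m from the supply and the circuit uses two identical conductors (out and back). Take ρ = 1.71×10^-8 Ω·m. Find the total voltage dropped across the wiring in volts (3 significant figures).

A = 1.41 mm² = 1.410e-06 m²
Total conductor length (both ways) L = 2 × 34.1 = 68.2 m
R = ρL/A = (1.71×10^-8)(68.2)/(1.410e-06) = 0.8271 Ω
V = IR = 7.64 × 0.8271 = 6.32 V

6.32 V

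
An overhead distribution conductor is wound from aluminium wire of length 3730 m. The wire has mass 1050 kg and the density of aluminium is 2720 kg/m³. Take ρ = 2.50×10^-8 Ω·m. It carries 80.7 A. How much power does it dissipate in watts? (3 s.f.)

A = m/(density·L) = 1050/(2720×3730) = 1.0349e-04 m²
R = ρL/A = (2.50×10^-8)(3730)/(1.0349e-04) = 0.901 Ω
P = I²R = (80.7)² × 0.901 = 5870 W

5870 W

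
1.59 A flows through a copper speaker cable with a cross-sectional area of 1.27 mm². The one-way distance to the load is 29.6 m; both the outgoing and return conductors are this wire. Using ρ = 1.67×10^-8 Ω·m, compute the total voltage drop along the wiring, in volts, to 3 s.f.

A = 1.27 mm² = 1.270e-06 m²
Total conductor length (both ways) L = 2 × 29.6 = 59.2 m
R = ρL/A = (1.67×10^-8)(59.2)/(1.270e-06) = 0.7785 Ω
V = IR = 1.59 × 0.7785 = 1.24 V

1.24 V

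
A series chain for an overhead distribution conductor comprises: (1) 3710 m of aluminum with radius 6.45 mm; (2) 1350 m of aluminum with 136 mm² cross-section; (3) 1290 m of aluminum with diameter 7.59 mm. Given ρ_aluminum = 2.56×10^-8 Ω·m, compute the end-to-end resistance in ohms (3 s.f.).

1.71 Ω

Seg 1: A = πr² = π(6.4500e-03 m)² = 1.307e-04 m²
R_1 = (2.56×10^-8)(3710)/(1.307e-04) = 0.7267 Ω
Seg 2: A = 136 mm² = 1.360e-04 m²
R_2 = (2.56×10^-8)(1350)/(1.360e-04) = 0.2541 Ω
Seg 3: A = π(d/2)² = π(3.7950e-03 m)² = 4.525e-05 m²
R_3 = (2.56×10^-8)(1290)/(4.525e-05) = 0.7299 Ω
R_total = R_1 + R_2 + R_3 = 1.71 Ω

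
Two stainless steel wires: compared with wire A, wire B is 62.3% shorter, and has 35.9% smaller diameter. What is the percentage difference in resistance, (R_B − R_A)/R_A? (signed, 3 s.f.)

-8.25%

R ∝ L/d², so R_B/R_A = (1 − 62.3/100) × (1 − 35.9/100)⁻²
= 0.377 × 2.434 = 0.9175
(R_B − R_A)/R_A = 0.9175 − 1 = -8.25%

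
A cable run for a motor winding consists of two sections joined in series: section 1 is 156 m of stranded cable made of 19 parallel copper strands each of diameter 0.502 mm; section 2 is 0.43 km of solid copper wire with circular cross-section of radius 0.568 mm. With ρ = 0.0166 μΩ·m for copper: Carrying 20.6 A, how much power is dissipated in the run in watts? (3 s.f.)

3280 W

ρ = 0.0166 μΩ·m = 1.66×10^-8 Ω·m
Section 1: A_strand = π(2.5100e-04)² = 1.979e-07 m²; R₁ = ρL/(N·A_s) = (1.66×10^-8)(156)/(19×1.979e-07) = 0.6886 Ω
Section 2: A = πr² = π(5.6800e-04 m)² = 1.014e-06 m²
R₂ = (1.66×10^-8)(430)/(1.014e-06) = 7.043 Ω
R = R₁ + R₂ = 7.731 Ω
P = I²R = (20.6)² × 7.731 = 3280 W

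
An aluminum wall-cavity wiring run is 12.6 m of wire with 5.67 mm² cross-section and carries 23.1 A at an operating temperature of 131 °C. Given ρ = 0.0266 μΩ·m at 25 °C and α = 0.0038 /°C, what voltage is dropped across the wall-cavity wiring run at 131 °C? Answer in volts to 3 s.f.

ρ = 0.0266 μΩ·m = 2.66×10^-8 Ω·m
A = 5.67 mm² = 5.670e-06 m²
R₍25₎ = ρL/A = (2.66×10^-8)(12.6)/(5.670e-06) = 0.05911 Ω
R₍131₎ = R₍25₎(1 + αΔT) = 0.05911 × (1 + 0.0038×106) = 0.08292 Ω
V = IR = 23.1 × 0.08292 = 1.92 V

1.92 V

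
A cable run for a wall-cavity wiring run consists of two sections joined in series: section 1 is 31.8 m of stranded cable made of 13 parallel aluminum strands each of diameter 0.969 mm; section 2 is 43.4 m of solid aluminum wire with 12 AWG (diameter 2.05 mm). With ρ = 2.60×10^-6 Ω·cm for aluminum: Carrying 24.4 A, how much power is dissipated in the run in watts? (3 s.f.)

ρ = 2.60×10^-6 Ω·cm = 2.60×10^-8 Ω·m
Section 1: A_strand = π(4.8450e-04)² = 7.375e-07 m²; R₁ = ρL/(N·A_s) = (2.60×10^-8)(31.8)/(13×7.375e-07) = 0.08624 Ω
Section 2: A = π(2.05/2 mm)² = π(1.0250e-03 m)² = 3.301e-06 m²
R₂ = (2.60×10^-8)(43.4)/(3.301e-06) = 0.3419 Ω
R = R₁ + R₂ = 0.4281 Ω
P = I²R = (24.4)² × 0.4281 = 255 W

255 W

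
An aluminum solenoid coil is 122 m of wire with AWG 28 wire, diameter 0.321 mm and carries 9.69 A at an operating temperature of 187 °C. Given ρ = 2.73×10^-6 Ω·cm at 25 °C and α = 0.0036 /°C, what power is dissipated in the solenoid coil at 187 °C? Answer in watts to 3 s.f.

6120 W

ρ = 2.73×10^-6 Ω·cm = 2.73×10^-8 Ω·m
A = π(0.321/2 mm)² = π(1.6050e-04 m)² = 8.093e-08 m²
R₍25₎ = ρL/A = (2.73×10^-8)(122)/(8.093e-08) = 41.15 Ω
R₍187₎ = R₍25₎(1 + αΔT) = 41.15 × (1 + 0.0036×162) = 65.16 Ω
P = I²R = (9.69)² × 65.16 = 6120 W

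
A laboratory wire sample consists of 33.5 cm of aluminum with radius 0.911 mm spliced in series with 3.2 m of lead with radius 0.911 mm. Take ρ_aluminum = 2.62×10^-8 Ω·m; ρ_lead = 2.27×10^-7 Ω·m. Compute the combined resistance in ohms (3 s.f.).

Segment 1: A = πr² = π(9.1100e-04 m)² = 2.607e-06 m²
R₁ = ρL/A = (2.62×10^-8)(0.335)/(2.607e-06) = 0.003366 Ω
R₂ = (2.27×10^-7)(3.2)/(2.607e-06) = 0.2786 Ω
R = R₁ + R₂ = 0.282 Ω

0.282 Ω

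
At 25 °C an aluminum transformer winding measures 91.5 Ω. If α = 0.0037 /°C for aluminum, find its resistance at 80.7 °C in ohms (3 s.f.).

110 Ω

ΔT = 80.7 − 25 = 55.7 °C
R = R₀(1 + αΔT) = 91.5 × (1 + 0.0037×55.7) = 91.5 × 1.206 = 110 Ω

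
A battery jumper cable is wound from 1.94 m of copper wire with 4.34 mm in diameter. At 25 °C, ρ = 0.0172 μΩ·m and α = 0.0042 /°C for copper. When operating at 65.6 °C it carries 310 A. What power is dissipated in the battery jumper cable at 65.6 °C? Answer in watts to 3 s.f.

254 W

ρ = 0.0172 μΩ·m = 1.72×10^-8 Ω·m
A = π(d/2)² = π(2.1700e-03 m)² = 1.479e-05 m²
R₍25₎ = ρL/A = (1.72×10^-8)(1.94)/(1.479e-05) = 0.002256 Ω
R₍65.6₎ = R₍25₎(1 + αΔT) = 0.002256 × (1 + 0.0042×40.6) = 0.00264 Ω
P = I²R = (310)² × 0.00264 = 254 W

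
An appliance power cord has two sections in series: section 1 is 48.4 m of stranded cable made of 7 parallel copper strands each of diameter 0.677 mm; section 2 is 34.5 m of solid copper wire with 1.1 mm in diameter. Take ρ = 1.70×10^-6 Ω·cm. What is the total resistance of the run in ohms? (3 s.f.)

ρ = 1.70×10^-6 Ω·cm = 1.70×10^-8 Ω·m
Section 1: A_strand = π(3.3850e-04)² = 3.600e-07 m²; R₁ = ρL/(N·A_s) = (1.70×10^-8)(48.4)/(7×3.600e-07) = 0.3265 Ω
Section 2: A = π(d/2)² = π(5.5000e-04 m)² = 9.503e-07 m²
R₂ = (1.70×10^-8)(34.5)/(9.503e-07) = 0.6172 Ω
R = R₁ + R₂ = 0.944 Ω

0.944 Ω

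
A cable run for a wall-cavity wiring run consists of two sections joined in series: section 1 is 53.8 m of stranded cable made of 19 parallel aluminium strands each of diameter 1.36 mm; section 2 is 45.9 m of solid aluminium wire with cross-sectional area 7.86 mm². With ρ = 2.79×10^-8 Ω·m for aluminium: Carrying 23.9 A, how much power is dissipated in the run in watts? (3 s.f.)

124 W

Section 1: A_strand = π(6.8000e-04)² = 1.453e-06 m²; R₁ = ρL/(N·A_s) = (2.79×10^-8)(53.8)/(19×1.453e-06) = 0.05438 Ω
Section 2: A = 7.86 mm² = 7.860e-06 m²
R₂ = (2.79×10^-8)(45.9)/(7.860e-06) = 0.1629 Ω
R = R₁ + R₂ = 0.2173 Ω
P = I²R = (23.9)² × 0.2173 = 124 W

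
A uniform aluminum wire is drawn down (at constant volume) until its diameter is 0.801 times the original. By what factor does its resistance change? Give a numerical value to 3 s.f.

2.43

Volume constant ⇒ L' = L/r² with r = 0.801. R' = ρL'/A' = ρ(L/r²)/(πr²d₀²/4) = R/r⁴.
Factor = 2.43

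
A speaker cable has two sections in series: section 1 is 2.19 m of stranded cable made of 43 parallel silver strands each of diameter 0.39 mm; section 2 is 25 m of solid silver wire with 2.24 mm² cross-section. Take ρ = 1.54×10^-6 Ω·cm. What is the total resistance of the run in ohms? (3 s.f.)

0.178 Ω

ρ = 1.54×10^-6 Ω·cm = 1.54×10^-8 Ω·m
Section 1: A_strand = π(1.9500e-04)² = 1.195e-07 m²; R₁ = ρL/(N·A_s) = (1.54×10^-8)(2.19)/(43×1.195e-07) = 0.006566 Ω
Section 2: A = 2.24 mm² = 2.240e-06 m²
R₂ = (1.54×10^-8)(25)/(2.240e-06) = 0.1719 Ω
R = R₁ + R₂ = 0.178 Ω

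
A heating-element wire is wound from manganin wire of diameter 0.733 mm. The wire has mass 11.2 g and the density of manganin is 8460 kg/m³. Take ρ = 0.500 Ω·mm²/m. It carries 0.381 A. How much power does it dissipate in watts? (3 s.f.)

ρ = 0.500 Ω·mm²/m = 5.00×10^-7 Ω·m
A = π(d/2)² = π(3.6650e-04 m)² = 4.2199e-07 m²
L = m/(density·A) = 0.0112/(8460×4.2199e-07) = 3.137 m
R = ρL/A = (5.00×10^-7)(3.137)/(4.2199e-07) = 3.717 Ω
P = I²R = (0.381)² × 3.717 = 0.540 W

0.540 W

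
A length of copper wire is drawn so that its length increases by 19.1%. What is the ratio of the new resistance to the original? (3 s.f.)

k = 1 + 19.1/100 = 1.191; volume constant ⇒ A' = A/k, so R' = k²R.
Factor = 1.42

1.42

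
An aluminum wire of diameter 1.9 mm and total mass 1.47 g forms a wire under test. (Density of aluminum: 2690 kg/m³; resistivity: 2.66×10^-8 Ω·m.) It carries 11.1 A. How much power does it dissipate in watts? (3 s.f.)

A = π(d/2)² = π(9.5000e-04 m)² = 2.8353e-06 m²
L = m/(density·A) = 0.00147/(2690×2.8353e-06) = 0.1927 m
R = ρL/A = (2.66×10^-8)(0.1927)/(2.8353e-06) = 0.001808 Ω
P = I²R = (11.1)² × 0.001808 = 0.223 W

0.223 W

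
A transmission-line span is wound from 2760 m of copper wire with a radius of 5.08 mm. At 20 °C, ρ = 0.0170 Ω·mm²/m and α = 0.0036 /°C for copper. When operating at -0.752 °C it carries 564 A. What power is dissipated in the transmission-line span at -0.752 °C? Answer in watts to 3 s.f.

1.70×10^5 W

ρ = 0.0170 Ω·mm²/m = 1.70×10^-8 Ω·m
A = πr² = π(5.0800e-03 m)² = 8.107e-05 m²
R₍20₎ = ρL/A = (1.70×10^-8)(2760)/(8.107e-05) = 0.5787 Ω
R₍-0.752₎ = R₍20₎(1 + αΔT) = 0.5787 × (1 + 0.0036×-20.8) = 0.5355 Ω
P = I²R = (564)² × 0.5355 = 1.70×10^5 W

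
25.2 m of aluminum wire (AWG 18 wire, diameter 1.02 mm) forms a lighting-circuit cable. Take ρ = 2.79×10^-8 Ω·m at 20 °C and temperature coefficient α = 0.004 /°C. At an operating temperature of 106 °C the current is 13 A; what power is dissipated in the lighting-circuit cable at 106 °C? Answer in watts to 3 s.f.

195 W

A = π(1.02/2 mm)² = π(5.1000e-04 m)² = 8.171e-07 m²
R₍20₎ = ρL/A = (2.79×10^-8)(25.2)/(8.171e-07) = 0.8604 Ω
R₍106₎ = R₍20₎(1 + αΔT) = 0.8604 × (1 + 0.004×86) = 1.156 Ω
P = I²R = (13)² × 1.156 = 195 W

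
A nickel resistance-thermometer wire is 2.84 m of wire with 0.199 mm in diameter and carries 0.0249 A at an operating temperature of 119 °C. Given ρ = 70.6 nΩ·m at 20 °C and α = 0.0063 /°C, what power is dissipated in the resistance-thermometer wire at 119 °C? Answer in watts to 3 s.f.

0.00649 W

ρ = 70.6 nΩ·m = 7.06×10^-8 Ω·m
A = π(d/2)² = π(9.9500e-05 m)² = 3.110e-08 m²
R₍20₎ = ρL/A = (7.06×10^-8)(2.84)/(3.110e-08) = 6.447 Ω
R₍119₎ = R₍20₎(1 + αΔT) = 6.447 × (1 + 0.0063×99) = 10.47 Ω
P = I²R = (0.0249)² × 10.47 = 0.00649 W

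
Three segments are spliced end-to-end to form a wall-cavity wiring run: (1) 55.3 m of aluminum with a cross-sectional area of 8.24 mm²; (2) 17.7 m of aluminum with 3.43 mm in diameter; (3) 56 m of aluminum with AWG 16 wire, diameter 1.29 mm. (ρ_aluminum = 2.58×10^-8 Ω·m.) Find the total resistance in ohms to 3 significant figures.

1.33 Ω

Seg 1: A = 8.24 mm² = 8.240e-06 m²
R_1 = (2.58×10^-8)(55.3)/(8.240e-06) = 0.1731 Ω
Seg 2: A = π(d/2)² = π(1.7150e-03 m)² = 9.240e-06 m²
R_2 = (2.58×10^-8)(17.7)/(9.240e-06) = 0.04942 Ω
Seg 3: A = π(1.29/2 mm)² = π(6.4500e-04 m)² = 1.307e-06 m²
R_3 = (2.58×10^-8)(56)/(1.307e-06) = 1.105 Ω
R_total = R_1 + R_2 + R_3 = 1.33 Ω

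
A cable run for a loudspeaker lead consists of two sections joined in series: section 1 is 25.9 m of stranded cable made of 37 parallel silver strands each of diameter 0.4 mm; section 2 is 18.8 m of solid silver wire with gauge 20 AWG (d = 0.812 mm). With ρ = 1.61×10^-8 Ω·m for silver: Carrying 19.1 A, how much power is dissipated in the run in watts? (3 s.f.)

246 W

Section 1: A_strand = π(2.0000e-04)² = 1.257e-07 m²; R₁ = ρL/(N·A_s) = (1.61×10^-8)(25.9)/(37×1.257e-07) = 0.08968 Ω
Section 2: A = π(0.812/2 mm)² = π(4.0600e-04 m)² = 5.178e-07 m²
R₂ = (1.61×10^-8)(18.8)/(5.178e-07) = 0.5845 Ω
R = R₁ + R₂ = 0.6742 Ω
P = I²R = (19.1)² × 0.6742 = 246 W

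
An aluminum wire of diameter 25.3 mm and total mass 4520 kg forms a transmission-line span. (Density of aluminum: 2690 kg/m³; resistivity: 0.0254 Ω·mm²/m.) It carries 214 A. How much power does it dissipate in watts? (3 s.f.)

ρ = 0.0254 Ω·mm²/m = 2.54×10^-8 Ω·m
A = π(d/2)² = π(1.2650e-02 m)² = 5.0273e-04 m²
L = m/(density·A) = 4520/(2690×5.0273e-04) = 3342 m
R = ρL/A = (2.54×10^-8)(3342)/(5.0273e-04) = 0.1689 Ω
P = I²R = (214)² × 0.1689 = 7730 W

7730 W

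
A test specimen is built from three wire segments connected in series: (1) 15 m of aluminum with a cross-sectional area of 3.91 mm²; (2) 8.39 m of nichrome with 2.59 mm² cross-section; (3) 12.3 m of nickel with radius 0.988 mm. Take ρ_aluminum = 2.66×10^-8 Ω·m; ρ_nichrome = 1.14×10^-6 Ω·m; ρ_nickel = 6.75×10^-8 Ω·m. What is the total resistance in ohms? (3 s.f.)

Seg 1: A = 3.91 mm² = 3.910e-06 m²
R_1 = (2.66×10^-8)(15)/(3.910e-06) = 0.102 Ω
Seg 2: A = 2.59 mm² = 2.590e-06 m²
R_2 = (1.14×10^-6)(8.39)/(2.590e-06) = 3.693 Ω
Seg 3: A = πr² = π(9.8800e-04 m)² = 3.067e-06 m²
R_3 = (6.75×10^-8)(12.3)/(3.067e-06) = 0.2707 Ω
R_total = R_1 + R_2 + R_3 = 4.07 Ω

4.07 Ω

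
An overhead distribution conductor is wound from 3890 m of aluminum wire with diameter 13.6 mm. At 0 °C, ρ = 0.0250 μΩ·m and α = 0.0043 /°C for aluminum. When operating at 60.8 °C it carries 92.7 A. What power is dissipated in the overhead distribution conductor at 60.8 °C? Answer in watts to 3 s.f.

ρ = 0.0250 μΩ·m = 2.50×10^-8 Ω·m
A = π(d/2)² = π(6.8000e-03 m)² = 1.453e-04 m²
R₍0₎ = ρL/A = (2.50×10^-8)(3890)/(1.453e-04) = 0.6695 Ω
R₍60.8₎ = R₍0₎(1 + αΔT) = 0.6695 × (1 + 0.0043×60.8) = 0.8445 Ω
P = I²R = (92.7)² × 0.8445 = 7260 W

7260 W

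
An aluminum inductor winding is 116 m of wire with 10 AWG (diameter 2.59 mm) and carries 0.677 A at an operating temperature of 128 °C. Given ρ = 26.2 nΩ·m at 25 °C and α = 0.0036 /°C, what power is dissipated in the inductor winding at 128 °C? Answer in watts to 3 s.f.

0.362 W

ρ = 26.2 nΩ·m = 2.62×10^-8 Ω·m
A = π(2.59/2 mm)² = π(1.2950e-03 m)² = 5.269e-06 m²
R₍25₎ = ρL/A = (2.62×10^-8)(116)/(5.269e-06) = 0.5769 Ω
R₍128₎ = R₍25₎(1 + αΔT) = 0.5769 × (1 + 0.0036×103) = 0.7908 Ω
P = I²R = (0.677)² × 0.7908 = 0.362 W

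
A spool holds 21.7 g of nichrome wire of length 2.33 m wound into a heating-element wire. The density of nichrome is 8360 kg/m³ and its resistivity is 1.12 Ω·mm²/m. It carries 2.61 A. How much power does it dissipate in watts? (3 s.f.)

ρ = 1.12 Ω·mm²/m = 1.12×10^-6 Ω·m
A = m/(density·L) = 0.0217/(8360×2.33) = 1.1140e-06 m²
R = ρL/A = (1.12×10^-6)(2.33)/(1.1140e-06) = 2.342 Ω
P = I²R = (2.61)² × 2.342 = 16.0 W

16.0 W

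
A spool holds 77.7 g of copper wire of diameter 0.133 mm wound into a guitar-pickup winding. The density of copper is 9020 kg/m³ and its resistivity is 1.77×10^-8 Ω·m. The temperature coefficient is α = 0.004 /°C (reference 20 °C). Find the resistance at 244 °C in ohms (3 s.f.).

1500 Ω

A = π(d/2)² = π(6.6500e-05 m)² = 1.3893e-08 m²
L = m/(density·A) = 0.0777/(9020×1.3893e-08) = 620 m
R = ρL/A = (1.77×10^-8)(620)/(1.3893e-08) = 790 Ω
R(244 °C) = 790 × (1 + 0.004×224) = 1500 Ω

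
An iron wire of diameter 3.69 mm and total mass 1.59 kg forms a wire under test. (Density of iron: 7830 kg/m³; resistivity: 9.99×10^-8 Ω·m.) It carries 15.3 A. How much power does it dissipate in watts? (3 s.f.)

41.5 W

A = π(d/2)² = π(1.8450e-03 m)² = 1.0694e-05 m²
L = m/(density·A) = 1.59/(7830×1.0694e-05) = 18.99 m
R = ρL/A = (9.99×10^-8)(18.99)/(1.0694e-05) = 0.1774 Ω
P = I²R = (15.3)² × 0.1774 = 41.5 W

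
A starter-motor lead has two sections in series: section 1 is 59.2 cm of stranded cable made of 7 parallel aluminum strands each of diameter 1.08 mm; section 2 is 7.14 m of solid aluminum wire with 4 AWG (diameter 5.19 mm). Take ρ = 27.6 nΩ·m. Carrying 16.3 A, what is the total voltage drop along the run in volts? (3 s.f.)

0.193 V

ρ = 27.6 nΩ·m = 2.76×10^-8 Ω·m
Section 1: A_strand = π(5.4000e-04)² = 9.161e-07 m²; R₁ = ρL/(N·A_s) = (2.76×10^-8)(0.592)/(7×9.161e-07) = 0.002548 Ω
Section 2: A = π(5.19/2 mm)² = π(2.5950e-03 m)² = 2.116e-05 m²
R₂ = (2.76×10^-8)(7.14)/(2.116e-05) = 0.009315 Ω
R = R₁ + R₂ = 0.01186 Ω
V = IR = 16.3 × 0.01186 = 0.193 V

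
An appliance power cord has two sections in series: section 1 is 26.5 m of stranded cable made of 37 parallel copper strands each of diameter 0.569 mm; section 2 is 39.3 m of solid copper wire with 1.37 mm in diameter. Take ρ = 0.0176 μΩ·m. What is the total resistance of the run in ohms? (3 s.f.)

0.519 Ω

ρ = 0.0176 μΩ·m = 1.76×10^-8 Ω·m
Section 1: A_strand = π(2.8450e-04)² = 2.543e-07 m²; R₁ = ρL/(N·A_s) = (1.76×10^-8)(26.5)/(37×2.543e-07) = 0.04957 Ω
Section 2: A = π(d/2)² = π(6.8500e-04 m)² = 1.474e-06 m²
R₂ = (1.76×10^-8)(39.3)/(1.474e-06) = 0.4692 Ω
R = R₁ + R₂ = 0.519 Ω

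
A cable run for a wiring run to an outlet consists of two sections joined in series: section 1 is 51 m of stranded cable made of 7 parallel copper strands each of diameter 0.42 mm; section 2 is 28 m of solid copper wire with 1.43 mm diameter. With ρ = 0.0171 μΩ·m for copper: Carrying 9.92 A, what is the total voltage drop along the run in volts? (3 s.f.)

ρ = 0.0171 μΩ·m = 1.71×10^-8 Ω·m
Section 1: A_strand = π(2.1000e-04)² = 1.385e-07 m²; R₁ = ρL/(N·A_s) = (1.71×10^-8)(51)/(7×1.385e-07) = 0.8992 Ω
Section 2: A = π(d/2)² = π(7.1500e-04 m)² = 1.606e-06 m²
R₂ = (1.71×10^-8)(28)/(1.606e-06) = 0.2981 Ω
R = R₁ + R₂ = 1.197 Ω
V = IR = 9.92 × 1.197 = 11.9 V

11.9 V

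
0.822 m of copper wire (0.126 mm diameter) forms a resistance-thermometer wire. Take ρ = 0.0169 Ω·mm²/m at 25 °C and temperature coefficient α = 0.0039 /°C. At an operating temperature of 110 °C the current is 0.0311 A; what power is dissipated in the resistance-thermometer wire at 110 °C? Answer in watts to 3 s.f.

ρ = 0.0169 Ω·mm²/m = 1.69×10^-8 Ω·m
A = π(d/2)² = π(6.3000e-05 m)² = 1.247e-08 m²
R₍25₎ = ρL/A = (1.69×10^-8)(0.822)/(1.247e-08) = 1.114 Ω
R₍110₎ = R₍25₎(1 + αΔT) = 1.114 × (1 + 0.0039×85) = 1.483 Ω
P = I²R = (0.0311)² × 1.483 = 0.00143 W

0.00143 W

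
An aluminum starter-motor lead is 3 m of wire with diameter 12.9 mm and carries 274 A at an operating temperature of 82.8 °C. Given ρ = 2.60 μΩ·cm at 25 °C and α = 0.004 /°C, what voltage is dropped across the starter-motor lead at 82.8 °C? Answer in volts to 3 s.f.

0.201 V

ρ = 2.60 μΩ·cm = 2.60×10^-8 Ω·m
A = π(d/2)² = π(6.4500e-03 m)² = 1.307e-04 m²
R₍25₎ = ρL/A = (2.60×10^-8)(3)/(1.307e-04) = 5.968×10^-4 Ω
R₍82.8₎ = R₍25₎(1 + αΔT) = 5.968×10^-4 × (1 + 0.004×57.8) = 7.348×10^-4 Ω
V = IR = 274 × 7.348×10^-4 = 0.201 V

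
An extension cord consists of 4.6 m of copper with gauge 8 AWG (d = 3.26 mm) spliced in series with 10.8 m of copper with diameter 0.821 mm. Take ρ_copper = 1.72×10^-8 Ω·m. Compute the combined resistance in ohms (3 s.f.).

Segment 1: A = π(3.26/2 mm)² = π(1.6300e-03 m)² = 8.347e-06 m²
R₁ = ρL/A = (1.72×10^-8)(4.6)/(8.347e-06) = 0.009479 Ω
Segment 2: A = π(d/2)² = π(4.1050e-04 m)² = 5.294e-07 m²
R₂ = (1.72×10^-8)(10.8)/(5.294e-07) = 0.3509 Ω
R = R₁ + R₂ = 0.360 Ω

0.360 Ω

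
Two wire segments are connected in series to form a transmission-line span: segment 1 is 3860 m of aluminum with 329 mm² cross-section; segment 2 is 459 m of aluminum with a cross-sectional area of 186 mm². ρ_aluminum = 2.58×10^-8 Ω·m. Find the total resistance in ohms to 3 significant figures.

Segment 1: A = 329 mm² = 3.290e-04 m²
R₁ = ρL/A = (2.58×10^-8)(3860)/(3.290e-04) = 0.3027 Ω
Segment 2: A = 186 mm² = 1.860e-04 m²
R₂ = (2.58×10^-8)(459)/(1.860e-04) = 0.06367 Ω
R = R₁ + R₂ = 0.366 Ω

0.366 Ω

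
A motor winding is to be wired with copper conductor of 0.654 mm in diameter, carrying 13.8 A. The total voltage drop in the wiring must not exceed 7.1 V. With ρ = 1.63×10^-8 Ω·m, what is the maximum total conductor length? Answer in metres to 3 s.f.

A = π(d/2)² = π(3.2700e-04 m)² = 3.359e-07 m²
L_max = V_max·A/(1·ρI) = (7.1)(3.359e-07)/(1.63×10^-8×13.8) = 10.6 m

10.6 m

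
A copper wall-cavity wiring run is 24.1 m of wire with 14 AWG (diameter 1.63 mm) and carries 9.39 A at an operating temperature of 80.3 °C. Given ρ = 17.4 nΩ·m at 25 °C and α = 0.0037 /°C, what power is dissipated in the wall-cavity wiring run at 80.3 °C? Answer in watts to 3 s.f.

21.3 W

ρ = 17.4 nΩ·m = 1.74×10^-8 Ω·m
A = π(1.63/2 mm)² = π(8.1500e-04 m)² = 2.087e-06 m²
R₍25₎ = ρL/A = (1.74×10^-8)(24.1)/(2.087e-06) = 0.201 Ω
R₍80.3₎ = R₍25₎(1 + αΔT) = 0.201 × (1 + 0.0037×55.3) = 0.2421 Ω
P = I²R = (9.39)² × 0.2421 = 21.3 W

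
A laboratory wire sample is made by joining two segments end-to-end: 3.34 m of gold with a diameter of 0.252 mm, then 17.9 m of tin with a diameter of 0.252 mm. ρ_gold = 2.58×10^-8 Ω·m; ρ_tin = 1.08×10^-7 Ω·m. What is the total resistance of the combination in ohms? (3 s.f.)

Segment 1: A = π(d/2)² = π(1.2600e-04 m)² = 4.988e-08 m²
R₁ = ρL/A = (2.58×10^-8)(3.34)/(4.988e-08) = 1.728 Ω
R₂ = (1.08×10^-7)(17.9)/(4.988e-08) = 38.76 Ω
R = R₁ + R₂ = 40.5 Ω

40.5 Ω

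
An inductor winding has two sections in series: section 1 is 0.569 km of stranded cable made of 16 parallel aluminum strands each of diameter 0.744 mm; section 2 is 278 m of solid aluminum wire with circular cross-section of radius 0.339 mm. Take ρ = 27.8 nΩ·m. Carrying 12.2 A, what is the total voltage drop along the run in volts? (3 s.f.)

ρ = 27.8 nΩ·m = 2.78×10^-8 Ω·m
Section 1: A_strand = π(3.7200e-04)² = 4.347e-07 m²; R₁ = ρL/(N·A_s) = (2.78×10^-8)(569)/(16×4.347e-07) = 2.274 Ω
Section 2: A = πr² = π(3.3900e-04 m)² = 3.610e-07 m²
R₂ = (2.78×10^-8)(278)/(3.610e-07) = 21.41 Ω
R = R₁ + R₂ = 23.68 Ω
V = IR = 12.2 × 23.68 = 289 V

289 V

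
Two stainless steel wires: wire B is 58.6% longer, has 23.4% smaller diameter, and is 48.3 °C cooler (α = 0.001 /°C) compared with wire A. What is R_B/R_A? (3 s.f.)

R ∝ ρL/d² with ρ ∝ (1+αΔT), so R_B/R_A = (1 + 58.6/100) × (1 − 23.4/100)⁻² × (1 − 0.001×48.3)
= 1.586 × 1.704 × 0.9517 = 2.57

2.57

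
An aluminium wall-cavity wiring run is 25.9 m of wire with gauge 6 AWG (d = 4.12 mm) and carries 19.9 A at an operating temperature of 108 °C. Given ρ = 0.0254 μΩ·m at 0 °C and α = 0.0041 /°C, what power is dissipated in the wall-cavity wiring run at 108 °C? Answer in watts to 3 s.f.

28.2 W

ρ = 0.0254 μΩ·m = 2.54×10^-8 Ω·m
A = π(4.12/2 mm)² = π(2.0600e-03 m)² = 1.333e-05 m²
R₍0₎ = ρL/A = (2.54×10^-8)(25.9)/(1.333e-05) = 0.04935 Ω
R₍108₎ = R₍0₎(1 + αΔT) = 0.04935 × (1 + 0.0041×108) = 0.0712 Ω
P = I²R = (19.9)² × 0.0712 = 28.2 W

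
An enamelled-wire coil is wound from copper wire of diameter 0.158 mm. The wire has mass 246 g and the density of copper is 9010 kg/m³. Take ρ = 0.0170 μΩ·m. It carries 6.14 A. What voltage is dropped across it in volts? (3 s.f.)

7410 V

ρ = 0.0170 μΩ·m = 1.70×10^-8 Ω·m
A = π(d/2)² = π(7.9000e-05 m)² = 1.9607e-08 m²
L = m/(density·A) = 0.246/(9010×1.9607e-08) = 1393 m
R = ρL/A = (1.70×10^-8)(1393)/(1.9607e-08) = 1207 Ω
V = IR = 6.14 × 1207 = 7410 V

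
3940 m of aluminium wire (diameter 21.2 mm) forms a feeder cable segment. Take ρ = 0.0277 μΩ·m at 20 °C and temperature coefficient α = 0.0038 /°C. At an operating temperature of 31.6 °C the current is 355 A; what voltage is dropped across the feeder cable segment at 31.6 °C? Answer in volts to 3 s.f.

115 V

ρ = 0.0277 μΩ·m = 2.77×10^-8 Ω·m
A = π(d/2)² = π(1.0600e-02 m)² = 3.530e-04 m²
R₍20₎ = ρL/A = (2.77×10^-8)(3940)/(3.530e-04) = 0.3092 Ω
R₍31.6₎ = R₍20₎(1 + αΔT) = 0.3092 × (1 + 0.0038×11.6) = 0.3228 Ω
V = IR = 355 × 0.3228 = 115 V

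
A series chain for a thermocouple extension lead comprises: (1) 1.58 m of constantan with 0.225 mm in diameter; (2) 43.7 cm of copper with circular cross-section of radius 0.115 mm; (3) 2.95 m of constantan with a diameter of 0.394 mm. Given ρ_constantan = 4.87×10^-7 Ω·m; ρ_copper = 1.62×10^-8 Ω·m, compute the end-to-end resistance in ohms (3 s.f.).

Seg 1: A = π(d/2)² = π(1.1250e-04 m)² = 3.976e-08 m²
R_1 = (4.87×10^-7)(1.58)/(3.976e-08) = 19.35 Ω
Seg 2: A = πr² = π(1.1500e-04 m)² = 4.155e-08 m²
R_2 = (1.62×10^-8)(0.437)/(4.155e-08) = 0.1704 Ω
Seg 3: A = π(d/2)² = π(1.9700e-04 m)² = 1.219e-07 m²
R_3 = (4.87×10^-7)(2.95)/(1.219e-07) = 11.78 Ω
R_total = R_1 + R_2 + R_3 = 31.3 Ω

31.3 Ω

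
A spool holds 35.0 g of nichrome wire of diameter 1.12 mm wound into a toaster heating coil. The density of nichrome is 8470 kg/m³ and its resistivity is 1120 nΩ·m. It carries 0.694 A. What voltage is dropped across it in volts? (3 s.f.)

3.31 V

ρ = 1120 nΩ·m = 1.12×10^-6 Ω·m
A = π(d/2)² = π(5.6000e-04 m)² = 9.8520e-07 m²
L = m/(density·A) = 0.035/(8470×9.8520e-07) = 4.194 m
R = ρL/A = (1.12×10^-6)(4.194)/(9.8520e-07) = 4.768 Ω
V = IR = 0.694 × 4.768 = 3.31 V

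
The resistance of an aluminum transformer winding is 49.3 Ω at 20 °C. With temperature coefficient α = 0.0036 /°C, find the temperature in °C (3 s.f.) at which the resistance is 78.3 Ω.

183 °C

R = R₀(1 + α(T − T₀)) ⇒ T = T₀ + (R/R₀ − 1)/α
T = 20 + (78.3/49.3 − 1)/0.0036 = 20 + (0.5882)/0.0036 = 183 °C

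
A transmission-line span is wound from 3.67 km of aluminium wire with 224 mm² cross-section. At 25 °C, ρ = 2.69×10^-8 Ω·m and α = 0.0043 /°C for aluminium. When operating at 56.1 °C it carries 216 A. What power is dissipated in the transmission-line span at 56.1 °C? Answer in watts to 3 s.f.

23300 W

A = 224 mm² = 2.240e-04 m²
R₍25₎ = ρL/A = (2.69×10^-8)(3670)/(2.240e-04) = 0.4407 Ω
R₍56.1₎ = R₍25₎(1 + αΔT) = 0.4407 × (1 + 0.0043×31.1) = 0.4997 Ω
P = I²R = (216)² × 0.4997 = 23300 W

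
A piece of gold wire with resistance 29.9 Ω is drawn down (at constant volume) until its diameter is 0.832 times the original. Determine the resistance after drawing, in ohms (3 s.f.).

62.4 Ω

Volume constant ⇒ L' = L/r² with r = 0.832. R' = ρL'/A' = ρ(L/r²)/(πr²d₀²/4) = R/r⁴.
R' = 2.087 × 29.9 = 62.4 Ω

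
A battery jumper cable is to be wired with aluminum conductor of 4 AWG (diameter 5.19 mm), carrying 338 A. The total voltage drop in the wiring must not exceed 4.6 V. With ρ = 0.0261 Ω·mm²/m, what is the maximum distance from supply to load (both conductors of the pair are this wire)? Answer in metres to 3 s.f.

5.52 m

ρ = 0.0261 Ω·mm²/m = 2.61×10^-8 Ω·m
A = π(5.19/2 mm)² = π(2.5950e-03 m)² = 2.116e-05 m²
L_max = V_max·A/(2·ρI) = (4.6)(2.116e-05)/(2×2.61×10^-8×338) = 5.52 m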